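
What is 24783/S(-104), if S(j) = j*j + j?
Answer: 24783/10712 ≈ 2.3136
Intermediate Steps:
S(j) = j + j² (S(j) = j² + j = j + j²)
24783/S(-104) = 24783/((-104*(1 - 104))) = 24783/((-104*(-103))) = 24783/10712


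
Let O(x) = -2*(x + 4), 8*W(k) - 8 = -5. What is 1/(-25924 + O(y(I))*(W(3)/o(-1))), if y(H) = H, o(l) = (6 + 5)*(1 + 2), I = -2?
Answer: -22/570329 ≈ -3.8574e-5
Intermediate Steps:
W(k) = 3/8 (W(k) = 1 + (⅛)*(-5) = 1 - 5/8 = 3/8)
o(l) = 33 (o(l) = 11*3 = 33)
O(x) = -8 - 2*x (O(x) = -2*(4 + x) = -8 - 2*x)
1/(-25924 + O(y(I))*(W(3)/o(-1))) = 1/(-25924 + (-8 - 2*(-2))*((3/8)/33)) = 1/(-25924 + (-8 + 4)*((3/8)*(1/33))) = 1/(-25924 - 4*1/88) = 1/(-25924 - 1/22) = 1/(-570329/22) = -22/570329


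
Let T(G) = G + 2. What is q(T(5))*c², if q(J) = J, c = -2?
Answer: 28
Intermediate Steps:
T(G) = 2 + G
q(T(5))*c² = (2 + 5)*(-2)² = 7*4 = 28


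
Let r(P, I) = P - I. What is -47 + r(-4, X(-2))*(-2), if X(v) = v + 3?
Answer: -37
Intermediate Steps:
X(v) = 3 + v
-47 + r(-4, X(-2))*(-2) = -47 + (-4 - (3 - 2))*(-2) = -47 + (-4 - 1*1)*(-2) = -47 + (-4 - 1)*(-2) = -47 - 5*(-2) = -47 + 10 = -37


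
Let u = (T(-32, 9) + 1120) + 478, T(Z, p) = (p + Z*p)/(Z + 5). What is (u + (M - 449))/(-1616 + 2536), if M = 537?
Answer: 5089/2760 ≈ 1.8438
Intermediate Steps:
T(Z, p) = (p + Z*p)/(5 + Z)
u = 4825/3 (u = (9*(1 - 32)/(5 - 32) + 1120) + 478 = (9*(-31)/(-27) + 1120) + 478 = (9*(-1/27)*(-31) + 1120) + 478 = (31/3 + 1120) + 478 = 3391/3 + 478 = 4825/3 ≈ 1608.3)
(u + (M - 449))/(-1616 + 2536) = (4825/3 + (537 - 449))/(-1616 + 2536) = (4825/3 + 88)/920 = (5089/3)*(1/920) = 5089/2760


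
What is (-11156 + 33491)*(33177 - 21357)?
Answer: 263999700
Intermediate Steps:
(-11156 + 33491)*(33177 - 21357) = 22335*11820 = 263999700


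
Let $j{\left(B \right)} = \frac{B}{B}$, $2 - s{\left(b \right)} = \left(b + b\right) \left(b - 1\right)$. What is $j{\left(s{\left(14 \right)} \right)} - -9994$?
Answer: $9995$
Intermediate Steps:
$s{\left(b \right)} = 2 - 2 b \left(-1 + b\right)$ ($s{\left(b \right)} = 2 - \left(b + b\right) \left(b - 1\right) = 2 - 2 b \left(-1 + b\right)$)
$j{\left(B \right)} = 1$
$j{\left(s{\left(14 \right)} \right)} - -9994 = 1 - -9994 = 1 + 9994 = 9995$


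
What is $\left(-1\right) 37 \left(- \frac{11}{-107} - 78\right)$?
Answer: $\frac{308395}{107} \approx 2882.2$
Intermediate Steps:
$\left(-1\right) 37 \left(- \frac{11}{-107} - 78\right) = - 37 \left(\left(-11\right) \left(- \frac{1}{107}\right) - 78\right) = - 37 \left(\frac{11}{107} - 78\right) = \left(-37\right) \left(- \frac{8335}{107}\right) = \frac{308395}{107}$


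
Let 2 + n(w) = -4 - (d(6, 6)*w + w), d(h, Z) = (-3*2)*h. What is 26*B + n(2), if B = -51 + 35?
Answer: -352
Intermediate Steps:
d(h, Z) = -6*h
B = -16
n(w) = -6 + 35*w (n(w) = -2 + (-4 - ((-6*6)*w + w)) = -2 + (-4 - (-36*w + w)) = -2 + (-4 - (-35)*w) = -2 + (-4 + 35*w) = -6 + 35*w)
26*B + n(2) = 26*(-16) + (-6 + 35*2) = -416 + (-6 + 70) = -416 + 64 = -352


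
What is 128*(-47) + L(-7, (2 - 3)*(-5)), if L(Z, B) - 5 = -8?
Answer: -6019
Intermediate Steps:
L(Z, B) = -3 (L(Z, B) = 5 - 8 = -3)
128*(-47) + L(-7, (2 - 3)*(-5)) = 128*(-47) - 3 = -6016 - 3 = -6019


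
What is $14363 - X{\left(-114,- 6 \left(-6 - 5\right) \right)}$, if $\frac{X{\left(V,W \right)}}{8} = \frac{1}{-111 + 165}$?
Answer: $\frac{387797}{27} \approx 14363.0$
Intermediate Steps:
$X{\left(V,W \right)} = \frac{4}{27}$ ($X{\left(V,W \right)} = \frac{8}{-111 + 165} = \frac{8}{54} = 8 \cdot \frac{1}{54} = \frac{4}{27}$)
$14363 - X{\left(-114,- 6 \left(-6 - 5\right) \right)} = 14363 - \frac{4}{27} = \frac{387797}{27}$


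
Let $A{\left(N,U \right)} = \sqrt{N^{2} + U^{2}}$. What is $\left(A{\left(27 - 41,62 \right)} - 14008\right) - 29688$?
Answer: $-43696 + 2 \sqrt{1010} \approx -43632.0$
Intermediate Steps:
$\left(A{\left(27 - 41,62 \right)} - 14008\right) - 29688 = \left(\sqrt{\left(27 - 41\right)^{2} + 62^{2}} - 14008\right) - 29688 = \left(\sqrt{\left(-14\right)^{2} + 3844} - 14008\right) - 29688 = \left(\sqrt{196 + 3844} - 14008\right) - 29688 = \left(\sqrt{4040} - 14008\right) - 29688 = \left(2 \sqrt{1010} - 14008\right) - 29688 = \left(-14008 + 2 \sqrt{1010}\right) - 29688 = -43696 + 2 \sqrt{1010}$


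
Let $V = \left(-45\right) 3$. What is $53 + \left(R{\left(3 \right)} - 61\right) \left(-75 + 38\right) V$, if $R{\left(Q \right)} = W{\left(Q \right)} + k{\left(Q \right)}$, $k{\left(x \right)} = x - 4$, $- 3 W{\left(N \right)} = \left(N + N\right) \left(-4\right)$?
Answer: $-269677$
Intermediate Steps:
$W{\left(N \right)} = \frac{8 N}{3}$ ($W{\left(N \right)} = - \frac{\left(N + N\right) \left(-4\right)}{3} = - \frac{2 N \left(-4\right)}{3} = - \frac{\left(-8\right) N}{3} = \frac{8 N}{3}$)
$k{\left(x \right)} = -4 + x$
$R{\left(Q \right)} = -4 + \frac{11 Q}{3}$ ($R{\left(Q \right)} = \frac{8 Q}{3} + \left(-4 + Q\right) = -4 + \frac{11 Q}{3}$)
$V = -135$
$53 + \left(R{\left(3 \right)} - 61\right) \left(-75 + 38\right) V = 53 + \left(\left(-4 + \frac{11}{3} \cdot 3\right) - 61\right) \left(-75 + 38\right) \left(-135\right) = 53 + \left(\left(-4 + 11\right) - 61\right) \left(-37\right) \left(-135\right) = 53 + \left(7 - 61\right) \left(-37\right) \left(-135\right) = 53 + \left(-54\right) \left(-37\right) \left(-135\right) = 53 + 1998 \left(-135\right) = 53 - 269730 = -269677$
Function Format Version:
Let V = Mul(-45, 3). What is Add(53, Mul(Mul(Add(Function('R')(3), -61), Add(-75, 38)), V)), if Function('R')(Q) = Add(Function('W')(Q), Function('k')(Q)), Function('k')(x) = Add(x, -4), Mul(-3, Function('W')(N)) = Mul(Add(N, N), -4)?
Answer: -269677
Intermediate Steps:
Function('W')(N) = Mul(Rational(8, 3), N) (Function('W')(N) = Mul(Rational(-1, 3), Mul(Add(N, N), -4)) = Mul(Rational(-1, 3), Mul(Mul(2, N), -4)) = Mul(Rational(-1, 3), Mul(-8, N)) = Mul(Rational(8, 3), N))
Function('k')(x) = Add(-4, x)
Function('R')(Q) = Add(-4, Mul(Rational(11, 3), Q)) (Function('R')(Q) = Add(Mul(Rational(8, 3), Q), Add(-4, Q)) = Add(-4, Mul(Rational(11, 3), Q)))
V = -135
Add(53, Mul(Mul(Add(Function('R')(3), -61), Add(-75, 38)), V)) = Add(53, Mul(Mul(Add(Add(-4, Mul(Rational(11, 3), 3)), -61), Add(-75, 38)), -135)) = Add(53, Mul(Mul(Add(Add(-4, 11), -61), -37), -135)) = Add(53, Mul(Mul(Add(7, -61), -37), -135)) = Add(53, Mul(Mul(-54, -37), -135)) = Add(53, Mul(1998, -135)) = Add(53, -269730) = -269677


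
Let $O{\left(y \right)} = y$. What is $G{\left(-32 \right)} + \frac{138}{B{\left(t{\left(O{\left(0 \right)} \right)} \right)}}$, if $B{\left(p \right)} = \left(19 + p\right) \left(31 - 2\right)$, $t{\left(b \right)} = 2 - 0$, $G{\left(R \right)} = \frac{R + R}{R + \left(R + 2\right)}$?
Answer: $\frac{7922}{6293} \approx 1.2589$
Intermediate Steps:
$G{\left(R \right)} = \frac{2 R}{2 + 2 R}$ ($G{\left(R \right)} = \frac{2 R}{R + \left(2 + R\right)} = \frac{2 R}{2 + 2 R}$)
$t{\left(b \right)} = 2$ ($t{\left(b \right)} = 2 + 0 = 2$)
$B{\left(p \right)} = 551 + 29 p$ ($B{\left(p \right)} = \left(19 + p\right) 29 = 551 + 29 p$)
$G{\left(-32 \right)} + \frac{138}{B{\left(t{\left(O{\left(0 \right)} \right)} \right)}} = - \frac{32}{1 - 32} + \frac{138}{551 + 29 \cdot 2} = - \frac{32}{-31} + \frac{138}{551 + 58} = \left(-32\right) \left(- \frac{1}{31}\right) + \frac{138}{609} = \frac{32}{31} + 138 \cdot \frac{1}{609} = \frac{32}{31} + \frac{46}{203} = \frac{7922}{6293}$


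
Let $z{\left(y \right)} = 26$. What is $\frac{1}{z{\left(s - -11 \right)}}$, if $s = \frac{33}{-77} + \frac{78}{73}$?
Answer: $\frac{1}{26} \approx 0.038462$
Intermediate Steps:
$s = \frac{327}{511}$ ($s = 33 \left(- \frac{1}{77}\right) + 78 \cdot \frac{1}{73} = - \frac{3}{7} + \frac{78}{73} = \frac{327}{511} \approx 0.63992$)
$\frac{1}{z{\left(s - -11 \right)}} = \frac{1}{26}$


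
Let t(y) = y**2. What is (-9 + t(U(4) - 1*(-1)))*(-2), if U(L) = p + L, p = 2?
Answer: -80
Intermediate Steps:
U(L) = 2 + L
(-9 + t(U(4) - 1*(-1)))*(-2) = (-9 + ((2 + 4) - 1*(-1))**2)*(-2) = (-9 + (6 + 1)**2)*(-2) = (-9 + 7**2)*(-2) = (-9 + 49)*(-2) = 40*(-2) = -80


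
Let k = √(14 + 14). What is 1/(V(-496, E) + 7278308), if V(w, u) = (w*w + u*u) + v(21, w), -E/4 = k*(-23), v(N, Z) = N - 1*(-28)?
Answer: 1/7761365 ≈ 1.2884e-7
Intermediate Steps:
k = 2*√7 (k = √28 = 2*√7 ≈ 5.2915)
v(N, Z) = 28 + N (v(N, Z) = N + 28 = 28 + N)
E = 184*√7 (E = -4*2*√7*(-23) = -(-184)*√7 = 184*√7 ≈ 486.82)
V(w, u) = 49 + u² + w² (V(w, u) = (w*w + u*u) + (28 + 21) = (w² + u²) + 49 = (u² + w²) + 49 = 49 + u² + w²)
1/(V(-496, E) + 7278308) = 1/((49 + (184*√7)² + (-496)²) + 7278308) = 1/((49 + 236992 + 246016) + 7278308) = 1/(483057 + 7278308) = 1/7761365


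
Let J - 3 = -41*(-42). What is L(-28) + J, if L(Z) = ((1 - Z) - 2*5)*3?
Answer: 1782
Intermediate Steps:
L(Z) = -27 - 3*Z (L(Z) = ((1 - Z) - 10)*3 = (-9 - Z)*3 = -27 - 3*Z)
J = 1725 (J = 3 - 41*(-42) = 3 + 1722 = 1725)
L(-28) + J = (-27 - 3*(-28)) + 1725 = (-27 + 84) + 1725 = 57 + 1725 = 1782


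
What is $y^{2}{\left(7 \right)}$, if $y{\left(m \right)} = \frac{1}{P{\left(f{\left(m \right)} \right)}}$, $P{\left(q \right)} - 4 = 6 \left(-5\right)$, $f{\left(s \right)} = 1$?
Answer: $\frac{1}{676} \approx 0.0014793$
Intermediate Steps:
$P{\left(q \right)} = -26$ ($P{\left(q \right)} = 4 + 6 \left(-5\right) = 4 - 30 = -26$)
$y{\left(m \right)} = - \frac{1}{26}$ ($y{\left(m \right)} = \frac{1}{-26} = - \frac{1}{26}$)
$y^{2}{\left(7 \right)} = \left(- \frac{1}{26}\right)^{2} = \frac{1}{676}$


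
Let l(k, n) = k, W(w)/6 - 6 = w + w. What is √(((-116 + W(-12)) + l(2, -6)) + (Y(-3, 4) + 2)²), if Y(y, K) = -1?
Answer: I*√221 ≈ 14.866*I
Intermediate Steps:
W(w) = 36 + 12*w (W(w) = 36 + 6*(w + w) = 36 + 6*(2*w) = 36 + 12*w)
√(((-116 + W(-12)) + l(2, -6)) + (Y(-3, 4) + 2)²) = √(((-116 + (36 + 12*(-12))) + 2) + (-1 + 2)²) = √(((-116 + (36 - 144)) + 2) + 1²) = √(((-116 - 108) + 2) + 1) = √((-224 + 2) + 1) = √(-222 + 1) = √(-221) = I*√221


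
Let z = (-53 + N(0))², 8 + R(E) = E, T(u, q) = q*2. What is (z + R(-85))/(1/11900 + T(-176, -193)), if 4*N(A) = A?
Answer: -32320400/4593399 ≈ -7.0363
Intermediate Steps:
T(u, q) = 2*q
N(A) = A/4
R(E) = -8 + E
z = 2809 (z = (-53 + (¼)*0)² = (-53 + 0)² = (-53)² = 2809)
(z + R(-85))/(1/11900 + T(-176, -193)) = (2809 + (-8 - 85))/(1/11900 + 2*(-193)) = (2809 - 93)/(1/11900 - 386) = 2716/(-4593399/11900) = 2716*(-11900/4593399) = -32320400/4593399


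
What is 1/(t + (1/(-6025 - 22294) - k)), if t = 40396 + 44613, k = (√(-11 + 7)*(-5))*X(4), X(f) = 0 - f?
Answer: 6817430734853/579543097412903450 + 1603931522*I/289771548706451725 ≈ 1.1763e-5 + 5.5352e-9*I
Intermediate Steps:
X(f) = -f
k = 40*I (k = (√(-11 + 7)*(-5))*(-1*4) = (√(-4)*(-5))*(-4) = ((2*I)*(-5))*(-4) = -10*I*(-4) = 40*I ≈ 40.0*I)
t = 85009
1/(t + (1/(-6025 - 22294) - k)) = 1/(85009 + (1/(-6025 - 22294) - 40*I)) = 1/(85009 + (1/(-28319) - 40*I)) = 1/(85009 + (-1/28319 - 40*I)) = 1/(2407369870/28319 - 40*I) = 801965761*(2407369870/28319 + 40*I)/5795430974129034500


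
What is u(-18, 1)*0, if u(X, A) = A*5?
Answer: 0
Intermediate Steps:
u(X, A) = 5*A
u(-18, 1)*0 = (5*1)*0 = 5*0 = 0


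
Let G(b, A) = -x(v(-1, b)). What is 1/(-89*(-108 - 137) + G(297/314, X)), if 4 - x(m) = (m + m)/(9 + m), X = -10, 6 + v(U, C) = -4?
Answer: 1/21821 ≈ 4.5827e-5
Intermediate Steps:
v(U, C) = -10 (v(U, C) = -6 - 4 = -10)
x(m) = 4 - 2*m/(9 + m) (x(m) = 4 - (m + m)/(9 + m) = 4 - 2*m/(9 + m))
G(b, A) = 16 (G(b, A) = -2*(18 - 10)/(9 - 10) = -2*8/(-1) = -2*(-1)*8 = -1*(-16) = 16)
1/(-89*(-108 - 137) + G(297/314, X)) = 1/(-89*(-108 - 137) + 16) = 1/(-89*(-245) + 16) = 1/(21805 + 16) = 1/21821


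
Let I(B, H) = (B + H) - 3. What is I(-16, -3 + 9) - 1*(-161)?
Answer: 148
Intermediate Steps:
I(B, H) = -3 + B + H
I(-16, -3 + 9) - 1*(-161) = (-3 - 16 + (-3 + 9)) - 1*(-161) = (-3 - 16 + 6) + 161 = -13 + 161 = 148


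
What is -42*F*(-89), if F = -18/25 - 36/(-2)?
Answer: 1614816/25 ≈ 64593.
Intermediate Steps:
F = 432/25 (F = -18*1/25 - 36*(-1/2) = -18/25 + 18 = 432/25 ≈ 17.280)
-42*F*(-89) = -42*432/25*(-89) = -18144/25*(-89) = 1614816/25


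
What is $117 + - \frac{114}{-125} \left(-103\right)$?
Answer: $\frac{2883}{125} \approx 23.064$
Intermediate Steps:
$117 + - \frac{114}{-125} \left(-103\right) = 117 + \left(-114\right) \left(- \frac{1}{125}\right) \left(-103\right) = 117 + \frac{114}{125} \left(-103\right) = 117 - \frac{11742}{125} = \frac{2883}{125}$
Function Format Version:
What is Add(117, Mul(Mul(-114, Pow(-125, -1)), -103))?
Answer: Rational(2883, 125) ≈ 23.064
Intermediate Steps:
Add(117, Mul(Mul(-114, Pow(-125, -1)), -103)) = Add(117, Mul(Mul(-114, Rational(-1, 125)), -103)) = Add(117, Mul(Rational(114, 125), -103)) = Add(117, Rational(-11742, 125)) = Rational(2883, 125)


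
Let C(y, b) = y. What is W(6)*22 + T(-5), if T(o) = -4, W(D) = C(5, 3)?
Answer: 106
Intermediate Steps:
W(D) = 5
W(6)*22 + T(-5) = 5*22 - 4 = 110 - 4 = 106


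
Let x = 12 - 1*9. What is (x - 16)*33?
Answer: -429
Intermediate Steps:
x = 3 (x = 12 - 9 = 3)
(x - 16)*33 = (3 - 16)*33 = -13*33 = -429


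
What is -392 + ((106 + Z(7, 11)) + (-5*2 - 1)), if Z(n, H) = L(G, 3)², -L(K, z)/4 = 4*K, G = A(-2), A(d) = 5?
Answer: 6103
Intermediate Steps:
G = 5
L(K, z) = -16*K
Z(n, H) = 6400 (Z(n, H) = (-16*5)² = (-80)² = 6400)
-392 + ((106 + Z(7, 11)) + (-5*2 - 1)) = -392 + ((106 + 6400) + (-5*2 - 1)) = -392 + (6506 + (-10 - 1)) = -392 + (6506 - 11) = -392 + 6495 = 6103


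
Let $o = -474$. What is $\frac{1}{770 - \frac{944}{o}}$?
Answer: $\frac{237}{182962} \approx 0.0012954$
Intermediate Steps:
$\frac{1}{770 - \frac{944}{o}} = \frac{1}{770 - \frac{944}{-474}} = \frac{1}{770 - - \frac{472}{237}} = \frac{1}{770 + \frac{472}{237}} = \frac{1}{\frac{182962}{237}} = \frac{237}{182962}$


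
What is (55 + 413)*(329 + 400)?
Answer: 341172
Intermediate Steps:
(55 + 413)*(329 + 400) = 468*729 = 341172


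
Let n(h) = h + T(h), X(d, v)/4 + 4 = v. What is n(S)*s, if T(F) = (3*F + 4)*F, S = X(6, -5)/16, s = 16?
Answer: 63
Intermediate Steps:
X(d, v) = -16 + 4*v
S = -9/4 (S = (-16 + 4*(-5))/16 = (-16 - 20)*(1/16) = -36*1/16 = -9/4 ≈ -2.2500)
T(F) = F*(4 + 3*F) (T(F) = (4 + 3*F)*F = F*(4 + 3*F))
n(h) = h + h*(4 + 3*h)
n(S)*s = -9*(5 + 3*(-9/4))/4*16 = -9*(5 - 27/4)/4*16 = -9/4*(-7/4)*16 = (63/16)*16 = 63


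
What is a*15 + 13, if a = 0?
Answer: 13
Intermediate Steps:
a*15 + 13 = 0*15 + 13 = 0 + 13 = 13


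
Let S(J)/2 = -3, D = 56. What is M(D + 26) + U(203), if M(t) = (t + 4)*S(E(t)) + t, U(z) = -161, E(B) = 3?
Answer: -595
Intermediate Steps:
S(J) = -6 (S(J) = 2*(-3) = -6)
M(t) = -24 - 5*t (M(t) = (t + 4)*(-6) + t = (4 + t)*(-6) + t = (-24 - 6*t) + t = -24 - 5*t)
M(D + 26) + U(203) = (-24 - 5*(56 + 26)) - 161 = (-24 - 5*82) - 161 = (-24 - 410) - 161 = -434 - 161 = -595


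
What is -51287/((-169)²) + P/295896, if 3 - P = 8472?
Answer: -5139167087/2817028552 ≈ -1.8243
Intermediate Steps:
P = -8469 (P = 3 - 1*8472 = 3 - 8472 = -8469)
-51287/((-169)²) + P/295896 = -51287/((-169)²) - 8469/295896 = -51287/28561 - 8469*1/295896 = -51287*1/28561 - 2823/98632 = -51287/28561 - 2823/98632 = -5139167087/2817028552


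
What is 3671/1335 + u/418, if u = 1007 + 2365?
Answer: 3018049/279015 ≈ 10.817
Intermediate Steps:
u = 3372
3671/1335 + u/418 = 3671/1335 + 3372/418 = 3671*(1/1335) + 3372*(1/418) = 3671/1335 + 1686/209 = 3018049/279015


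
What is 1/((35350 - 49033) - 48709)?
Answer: -1/62392 ≈ -1.6028e-5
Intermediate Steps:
1/((35350 - 49033) - 48709) = 1/(-13683 - 48709) = 1/(-62392) = -1/62392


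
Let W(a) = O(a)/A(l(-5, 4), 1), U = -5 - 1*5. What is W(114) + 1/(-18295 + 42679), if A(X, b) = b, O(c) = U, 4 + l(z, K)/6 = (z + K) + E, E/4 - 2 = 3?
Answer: -243839/24384 ≈ -10.000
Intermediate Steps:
E = 20 (E = 8 + 4*3 = 8 + 12 = 20)
l(z, K) = 96 + 6*K + 6*z (l(z, K) = -24 + 6*((z + K) + 20) = -24 + 6*((K + z) + 20) = -24 + 6*(20 + K + z) = -24 + (120 + 6*K + 6*z) = 96 + 6*K + 6*z)
U = -10 (U = -5 - 5 = -10)
O(c) = -10
W(a) = -10 (W(a) = -10/1 = -10*1 = -10)
W(114) + 1/(-18295 + 42679) = -10 + 1/(-18295 + 42679) = -10 + 1/24384 = -243839/24384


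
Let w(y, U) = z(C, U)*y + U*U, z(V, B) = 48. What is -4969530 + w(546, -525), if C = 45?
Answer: -4667697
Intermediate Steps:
w(y, U) = U² + 48*y (w(y, U) = 48*y + U*U = 48*y + U² = U² + 48*y)
-4969530 + w(546, -525) = -4969530 + ((-525)² + 48*546) = -4969530 + (275625 + 26208) = -4969530 + 301833 = -4667697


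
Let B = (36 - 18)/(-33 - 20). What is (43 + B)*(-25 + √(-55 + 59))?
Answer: -52003/53 ≈ -981.19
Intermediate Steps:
B = -18/53 (B = 18/(-53) = 18*(-1/53) = -18/53 ≈ -0.33962)
(43 + B)*(-25 + √(-55 + 59)) = (43 - 18/53)*(-25 + √(-55 + 59)) = 2261*(-25 + √4)/53 = 2261*(-25 + 2)/53 = (2261/53)*(-23) = -52003/53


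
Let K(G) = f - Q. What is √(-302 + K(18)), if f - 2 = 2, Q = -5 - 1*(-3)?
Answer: 2*I*√74 ≈ 17.205*I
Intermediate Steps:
Q = -2 (Q = -5 + 3 = -2)
f = 4 (f = 2 + 2 = 4)
K(G) = 6 (K(G) = 4 - 1*(-2) = 4 + 2 = 6)
√(-302 + K(18)) = √(-302 + 6) = √(-296) = 2*I*√74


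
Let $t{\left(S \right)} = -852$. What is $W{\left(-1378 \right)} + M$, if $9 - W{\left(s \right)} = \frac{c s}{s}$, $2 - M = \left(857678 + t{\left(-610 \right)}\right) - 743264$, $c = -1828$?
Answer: $-111723$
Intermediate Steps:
$M = -113560$ ($M = 2 - \left(\left(857678 - 852\right) - 743264\right) = 2 - \left(856826 - 743264\right) = 2 - 113562 = -113560$)
$W{\left(s \right)} = 1837$ ($W{\left(s \right)} = 9 - \frac{\left(-1828\right) s}{s} = 9 - -1828 = 9 + 1828 = 1837$)
$W{\left(-1378 \right)} + M = 1837 - 113560 = -111723$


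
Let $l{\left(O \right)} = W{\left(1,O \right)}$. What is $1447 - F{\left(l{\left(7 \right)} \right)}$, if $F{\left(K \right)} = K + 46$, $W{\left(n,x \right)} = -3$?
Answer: $1404$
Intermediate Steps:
$l{\left(O \right)} = -3$
$F{\left(K \right)} = 46 + K$
$1447 - F{\left(l{\left(7 \right)} \right)} = 1447 - \left(46 - 3\right) = 1447 - 43 = 1404$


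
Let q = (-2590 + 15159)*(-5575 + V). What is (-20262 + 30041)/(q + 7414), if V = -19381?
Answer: -9779/313664550 ≈ -3.1177e-5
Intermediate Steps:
q = -313671964 (q = (-2590 + 15159)*(-5575 - 19381) = 12569*(-24956) = -313671964)
(-20262 + 30041)/(q + 7414) = (-20262 + 30041)/(-313671964 + 7414) = 9779/(-313664550) = 9779*(-1/313664550) = -9779/313664550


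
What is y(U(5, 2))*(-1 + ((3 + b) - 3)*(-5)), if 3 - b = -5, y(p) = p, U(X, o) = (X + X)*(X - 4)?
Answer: -410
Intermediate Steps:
U(X, o) = 2*X*(-4 + X) (U(X, o) = (2*X)*(-4 + X) = 2*X*(-4 + X))
b = 8 (b = 3 - 1*(-5) = 3 + 5 = 8)
y(U(5, 2))*(-1 + ((3 + b) - 3)*(-5)) = (2*5*(-4 + 5))*(-1 + ((3 + 8) - 3)*(-5)) = (2*5*1)*(-1 + (11 - 3)*(-5)) = 10*(-1 + 8*(-5)) = 10*(-1 - 40) = 10*(-41) = -410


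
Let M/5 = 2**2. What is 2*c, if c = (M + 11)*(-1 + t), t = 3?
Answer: 124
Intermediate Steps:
M = 20 (M = 5*2**2 = 5*4 = 20)
c = 62 (c = (20 + 11)*(-1 + 3) = 31*2 = 62)
2*c = 2*62 = 124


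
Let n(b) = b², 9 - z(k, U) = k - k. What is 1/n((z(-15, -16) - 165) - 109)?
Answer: 1/70225 ≈ 1.4240e-5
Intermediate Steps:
z(k, U) = 9 (z(k, U) = 9 - (k - k) = 9 - 1*0 = 9 + 0 = 9)
1/n((z(-15, -16) - 165) - 109) = 1/(((9 - 165) - 109)²) = 1/((-156 - 109)²) = 1/((-265)²) = 1/70225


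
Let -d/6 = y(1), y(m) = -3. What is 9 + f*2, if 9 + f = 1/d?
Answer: -80/9 ≈ -8.8889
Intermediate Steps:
d = 18 (d = -6*(-3) = 18)
f = -161/18 (f = -9 + 1/18 = -161/18 ≈ -8.9444)
9 + f*2 = 9 - 161/18*2 = 9 - 161/9 = -80/9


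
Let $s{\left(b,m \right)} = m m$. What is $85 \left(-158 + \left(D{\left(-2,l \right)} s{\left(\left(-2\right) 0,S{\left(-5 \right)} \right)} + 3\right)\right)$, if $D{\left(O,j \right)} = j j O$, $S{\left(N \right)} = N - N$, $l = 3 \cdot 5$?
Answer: $-13175$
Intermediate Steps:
$l = 15$
$S{\left(N \right)} = 0$
$s{\left(b,m \right)} = m^{2}$
$D{\left(O,j \right)} = O j^{2}$ ($D{\left(O,j \right)} = j^{2} O = O j^{2}$)
$85 \left(-158 + \left(D{\left(-2,l \right)} s{\left(\left(-2\right) 0,S{\left(-5 \right)} \right)} + 3\right)\right) = 85 \left(-158 + \left(- 2 \cdot 15^{2} \cdot 0^{2} + 3\right)\right) = 85 \left(-158 + \left(\left(-2\right) 225 \cdot 0 + 3\right)\right) = 85 \left(-158 + \left(\left(-450\right) 0 + 3\right)\right) = 85 \left(-158 + \left(0 + 3\right)\right) = 85 \left(-158 + 3\right) = 85 \left(-155\right) = -13175$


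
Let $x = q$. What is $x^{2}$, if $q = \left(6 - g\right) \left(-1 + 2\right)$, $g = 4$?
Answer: $4$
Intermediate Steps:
$q = 2$ ($q = \left(6 - 4\right) \left(-1 + 2\right) = \left(6 - 4\right) 1 = 2 \cdot 1 = 2$)
$x = 2$
$x^{2} = 2^{2} = 4$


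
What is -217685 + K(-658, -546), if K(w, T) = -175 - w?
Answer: -217202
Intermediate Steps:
-217685 + K(-658, -546) = -217685 + (-175 - 1*(-658)) = -217685 + (-175 + 658) = -217685 + 483 = -217202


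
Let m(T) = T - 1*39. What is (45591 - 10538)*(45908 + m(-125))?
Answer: 1603464432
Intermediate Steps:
m(T) = -39 + T (m(T) = T - 39 = -39 + T)
(45591 - 10538)*(45908 + m(-125)) = (45591 - 10538)*(45908 + (-39 - 125)) = 35053*(45908 - 164) = 35053*45744 = 1603464432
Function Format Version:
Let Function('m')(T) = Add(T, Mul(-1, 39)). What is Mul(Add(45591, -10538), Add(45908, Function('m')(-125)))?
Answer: 1603464432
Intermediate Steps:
Function('m')(T) = Add(-39, T) (Function('m')(T) = Add(T, -39) = Add(-39, T))
Mul(Add(45591, -10538), Add(45908, Function('m')(-125))) = Mul(Add(45591, -10538), Add(45908, Add(-39, -125))) = Mul(35053, Add(45908, -164)) = Mul(35053, 45744) = 1603464432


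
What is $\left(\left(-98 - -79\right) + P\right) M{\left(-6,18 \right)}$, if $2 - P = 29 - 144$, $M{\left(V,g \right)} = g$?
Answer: $1764$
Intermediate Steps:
$P = 117$ ($P = 2 - \left(29 - 144\right) = 2 - -115 = 2 + 115 = 117$)
$\left(\left(-98 - -79\right) + P\right) M{\left(-6,18 \right)} = \left(\left(-98 - -79\right) + 117\right) 18 = \left(\left(-98 + 79\right) + 117\right) 18 = \left(-19 + 117\right) 18 = 98 \cdot 18 = 1764$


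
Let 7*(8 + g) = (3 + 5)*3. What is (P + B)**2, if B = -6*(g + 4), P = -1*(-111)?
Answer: 641601/49 ≈ 13094.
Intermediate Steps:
g = -32/7 (g = -8 + ((3 + 5)*3)/7 = -8 + (8*3)/7 = -8 + (1/7)*24 = -8 + 24/7 = -32/7 ≈ -4.5714)
P = 111
B = 24/7 (B = -6*(-32/7 + 4) = -6*(-4/7) = 24/7 ≈ 3.4286)
(P + B)**2 = (111 + 24/7)**2 = (801/7)**2 = 641601/49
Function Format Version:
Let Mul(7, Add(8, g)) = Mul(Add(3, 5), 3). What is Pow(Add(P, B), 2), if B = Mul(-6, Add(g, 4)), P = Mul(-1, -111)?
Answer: Rational(641601, 49) ≈ 13094.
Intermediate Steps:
g = Rational(-32, 7) (g = Add(-8, Mul(Rational(1, 7), Mul(Add(3, 5), 3))) = Add(-8, Mul(Rational(1, 7), Mul(8, 3))) = Add(-8, Mul(Rational(1, 7), 24)) = Add(-8, Rational(24, 7)) = Rational(-32, 7) ≈ -4.5714)
P = 111
B = Rational(24, 7) (B = Mul(-6, Add(Rational(-32, 7), 4)) = Mul(-6, Rational(-4, 7)) = Rational(24, 7) ≈ 3.4286)
Pow(Add(P, B), 2) = Pow(Add(111, Rational(24, 7)), 2) = Pow(Rational(801, 7), 2) = Rational(641601, 49)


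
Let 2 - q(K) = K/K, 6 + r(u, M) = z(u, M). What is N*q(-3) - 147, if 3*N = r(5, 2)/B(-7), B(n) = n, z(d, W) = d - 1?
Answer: -3085/21 ≈ -146.90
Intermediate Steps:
z(d, W) = -1 + d
r(u, M) = -7 + u (r(u, M) = -6 + (-1 + u) = -7 + u)
q(K) = 1 (q(K) = 2 - K/K = 2 - 1*1 = 2 - 1 = 1)
N = 2/21 (N = ((-7 + 5)/(-7))/3 = (-2*(-⅐))/3 = (⅓)*(2/7) = 2/21 ≈ 0.095238)
N*q(-3) - 147 = (2/21)*1 - 147 = 2/21 - 147 = -3085/21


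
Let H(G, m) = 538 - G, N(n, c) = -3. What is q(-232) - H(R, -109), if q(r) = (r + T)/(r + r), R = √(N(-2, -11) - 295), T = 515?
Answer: -249915/464 + I*√298 ≈ -538.61 + 17.263*I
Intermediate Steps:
R = I*√298 (R = √(-3 - 295) = √(-298) = I*√298 ≈ 17.263*I)
q(r) = (515 + r)/(2*r) (q(r) = (r + 515)/(r + r) = (515 + r)/((2*r)) = (515 + r)*(1/(2*r)) = (515 + r)/(2*r))
q(-232) - H(R, -109) = (½)*(515 - 232)/(-232) - (538 - I*√298) = (½)*(-1/232)*283 - (538 - I*√298) = -283/464 + (-538 + I*√298) = -249915/464 + I*√298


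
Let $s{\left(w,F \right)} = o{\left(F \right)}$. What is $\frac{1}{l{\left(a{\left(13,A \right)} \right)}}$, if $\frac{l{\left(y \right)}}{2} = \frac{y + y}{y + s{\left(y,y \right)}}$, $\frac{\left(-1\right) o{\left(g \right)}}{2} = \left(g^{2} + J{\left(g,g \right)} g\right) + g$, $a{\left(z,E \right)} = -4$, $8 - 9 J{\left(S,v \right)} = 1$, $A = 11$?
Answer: $\frac{49}{36} \approx 1.3611$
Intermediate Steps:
$J{\left(S,v \right)} = \frac{7}{9}$ ($J{\left(S,v \right)} = \frac{8}{9} - \frac{1}{9} = \frac{7}{9}$)
$o{\left(g \right)} = - 2 g^{2} - \frac{32 g}{9}$ ($o{\left(g \right)} = - 2 \left(\left(g^{2} + \frac{7 g}{9}\right) + g\right) = - 2 \left(g^{2} + \frac{16 g}{9}\right) = - 2 g^{2} - \frac{32 g}{9}$)
$s{\left(w,F \right)} = - \frac{2 F \left(16 + 9 F\right)}{9}$
$l{\left(y \right)} = \frac{4 y}{y - \frac{2 y \left(16 + 9 y\right)}{9}}$ ($l{\left(y \right)} = 2 \frac{y + y}{y - \frac{2 y \left(16 + 9 y\right)}{9}} = 2 \frac{2 y}{y - \frac{2 y \left(16 + 9 y\right)}{9}} = \frac{4 y}{y - \frac{2 y \left(16 + 9 y\right)}{9}}$)
$\frac{1}{l{\left(a{\left(13,A \right)} \right)}} = \frac{1}{\left(-36\right) \frac{1}{23 + 18 \left(-4\right)}} = \frac{1}{\left(-36\right) \frac{1}{23 - 72}} = \frac{1}{\left(-36\right) \frac{1}{-49}} = \frac{1}{\left(-36\right) \left(- \frac{1}{49}\right)} = \frac{1}{\frac{36}{49}} = \frac{49}{36}$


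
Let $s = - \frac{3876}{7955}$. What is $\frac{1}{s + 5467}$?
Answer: $\frac{7955}{43486109} \approx 0.00018293$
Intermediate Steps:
$s = - \frac{3876}{7955}$ ($s = \left(-3876\right) \frac{1}{7955} = - \frac{3876}{7955} \approx -0.48724$)
$\frac{1}{s + 5467} = \frac{1}{- \frac{3876}{7955} + 5467} = \frac{1}{\frac{43486109}{7955}} = \frac{7955}{43486109}$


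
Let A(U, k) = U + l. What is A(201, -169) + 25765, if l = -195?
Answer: 25771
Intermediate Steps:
A(U, k) = -195 + U (A(U, k) = U - 195 = -195 + U)
A(201, -169) + 25765 = (-195 + 201) + 25765 = 6 + 25765 = 25771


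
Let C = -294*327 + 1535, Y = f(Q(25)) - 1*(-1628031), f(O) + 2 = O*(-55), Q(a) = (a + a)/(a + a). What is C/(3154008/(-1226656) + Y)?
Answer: -14505667196/249620115117 ≈ -0.058111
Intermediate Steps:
Q(a) = 1 (Q(a) = (2*a)/((2*a)) = (2*a)*(1/(2*a)) = 1)
f(O) = -2 - 55*O (f(O) = -2 + O*(-55) = -2 - 55*O)
Y = 1627974 (Y = (-2 - 55*1) - 1*(-1628031) = (-2 - 55) + 1628031 = -57 + 1628031 = 1627974)
C = -94603 (C = -96138 + 1535 = -94603)
C/(3154008/(-1226656) + Y) = -94603/(3154008/(-1226656) + 1627974) = -94603/(3154008*(-1/1226656) + 1627974) = -94603/(-394251/153332 + 1627974) = -94603/249620115117/153332 = -94603*153332/249620115117 = -14505667196/249620115117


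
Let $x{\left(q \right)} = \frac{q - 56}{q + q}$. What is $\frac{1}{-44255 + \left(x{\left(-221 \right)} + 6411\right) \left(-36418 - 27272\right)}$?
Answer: $- \frac{221}{90256567810} \approx -2.4486 \cdot 10^{-9}$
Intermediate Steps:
$x{\left(q \right)} = \frac{-56 + q}{2 q}$
$\frac{1}{-44255 + \left(x{\left(-221 \right)} + 6411\right) \left(-36418 - 27272\right)} = \frac{1}{-44255 + \left(\frac{-56 - 221}{2 \left(-221\right)} + 6411\right) \left(-36418 - 27272\right)} = \frac{1}{-44255 + \left(\frac{1}{2} \left(- \frac{1}{221}\right) \left(-277\right) + 6411\right) \left(-63690\right)} = \frac{1}{-44255 + \left(\frac{277}{442} + 6411\right) \left(-63690\right)} = \frac{1}{-44255 + \frac{2833939}{442} \left(-63690\right)} = \frac{1}{-44255 - \frac{90246787455}{221}} = \frac{1}{- \frac{90256567810}{221}} = - \frac{221}{90256567810}$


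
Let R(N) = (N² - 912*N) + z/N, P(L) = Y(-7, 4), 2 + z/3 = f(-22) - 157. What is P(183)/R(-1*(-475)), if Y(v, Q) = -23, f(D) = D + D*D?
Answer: 10925/98597216 ≈ 0.00011080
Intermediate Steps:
f(D) = D + D²
z = 909 (z = -6 + 3*(-22*(1 - 22) - 157) = -6 + 3*(-22*(-21) - 157) = -6 + 3*(462 - 157) = -6 + 3*305 = -6 + 915 = 909)
P(L) = -23
R(N) = N² - 912*N + 909/N (R(N) = (N² - 912*N) + 909/N = N² - 912*N + 909/N)
P(183)/R(-1*(-475)) = -23*475/(909 + (-1*(-475))²*(-912 - 1*(-475))) = -23*475/(909 + 475²*(-912 + 475)) = -23*475/(909 + 225625*(-437)) = -23*475/(909 - 98598125) = -23/((1/475)*(-98597216)) = -23/(-98597216/475) = -23*(-475/98597216) = 10925/98597216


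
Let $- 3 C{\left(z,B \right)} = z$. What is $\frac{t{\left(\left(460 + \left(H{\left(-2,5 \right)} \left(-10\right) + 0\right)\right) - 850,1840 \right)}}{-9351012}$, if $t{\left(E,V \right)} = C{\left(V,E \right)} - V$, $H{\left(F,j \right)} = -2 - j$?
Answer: $\frac{1840}{7013259} \approx 0.00026236$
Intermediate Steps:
$C{\left(z,B \right)} = - \frac{z}{3}$
$t{\left(E,V \right)} = - \frac{4 V}{3}$ ($t{\left(E,V \right)} = - \frac{V}{3} - V = - \frac{4 V}{3}$)
$\frac{t{\left(\left(460 + \left(H{\left(-2,5 \right)} \left(-10\right) + 0\right)\right) - 850,1840 \right)}}{-9351012} = \frac{\left(- \frac{4}{3}\right) 1840}{-9351012} = \left(- \frac{7360}{3}\right) \left(- \frac{1}{9351012}\right) = \frac{1840}{7013259}$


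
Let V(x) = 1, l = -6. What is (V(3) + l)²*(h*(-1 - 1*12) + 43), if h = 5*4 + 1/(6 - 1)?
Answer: -5490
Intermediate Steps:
h = 101/5 (h = 20 + 1/5 = 20 + ⅕ = 101/5 ≈ 20.200)
(V(3) + l)²*(h*(-1 - 1*12) + 43) = (1 - 6)²*(101*(-1 - 1*12)/5 + 43) = (-5)²*(101*(-1 - 12)/5 + 43) = 25*((101/5)*(-13) + 43) = 25*(-1313/5 + 43) = 25*(-1098/5) = -5490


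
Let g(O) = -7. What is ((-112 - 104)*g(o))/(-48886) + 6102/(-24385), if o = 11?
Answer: -167586246/596042555 ≈ -0.28117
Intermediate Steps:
((-112 - 104)*g(o))/(-48886) + 6102/(-24385) = ((-112 - 104)*(-7))/(-48886) + 6102/(-24385) = -216*(-7)*(-1/48886) + 6102*(-1/24385) = 1512*(-1/48886) - 6102/24385 = -756/24443 - 6102/24385 = -167586246/596042555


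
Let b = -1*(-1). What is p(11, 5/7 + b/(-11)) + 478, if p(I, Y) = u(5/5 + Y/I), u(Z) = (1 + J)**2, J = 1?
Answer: 482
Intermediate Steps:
b = 1
u(Z) = 4 (u(Z) = (1 + 1)**2 = 2**2 = 4)
p(I, Y) = 4
p(11, 5/7 + b/(-11)) + 478 = 4 + 478 = 482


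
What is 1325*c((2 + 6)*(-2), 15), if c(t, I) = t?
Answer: -21200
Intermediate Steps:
1325*c((2 + 6)*(-2), 15) = 1325*((2 + 6)*(-2)) = 1325*(8*(-2)) = 1325*(-16) = -21200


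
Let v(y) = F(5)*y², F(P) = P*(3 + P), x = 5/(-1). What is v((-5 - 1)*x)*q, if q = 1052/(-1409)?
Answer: -37872000/1409 ≈ -26879.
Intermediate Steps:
x = -5 (x = 5*(-1) = -5)
q = -1052/1409 (q = 1052*(-1/1409) = -1052/1409 ≈ -0.74663)
v(y) = 40*y² (v(y) = (5*(3 + 5))*y² = (5*8)*y² = 40*y²)
v((-5 - 1)*x)*q = (40*((-5 - 1)*(-5))²)*(-1052/1409) = (40*(-6*(-5))²)*(-1052/1409) = (40*30²)*(-1052/1409) = (40*900)*(-1052/1409) = 36000*(-1052/1409) = -37872000/1409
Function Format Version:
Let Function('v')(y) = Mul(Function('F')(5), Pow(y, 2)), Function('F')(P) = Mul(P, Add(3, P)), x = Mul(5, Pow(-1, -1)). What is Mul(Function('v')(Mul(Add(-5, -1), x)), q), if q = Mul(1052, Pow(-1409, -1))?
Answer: Rational(-37872000, 1409) ≈ -26879.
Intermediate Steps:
x = -5 (x = Mul(5, -1) = -5)
q = Rational(-1052, 1409) (q = Mul(1052, Rational(-1, 1409)) = Rational(-1052, 1409) ≈ -0.74663)
Function('v')(y) = Mul(40, Pow(y, 2)) (Function('v')(y) = Mul(Mul(5, Add(3, 5)), Pow(y, 2)) = Mul(Mul(5, 8), Pow(y, 2)) = Mul(40, Pow(y, 2)))
Mul(Function('v')(Mul(Add(-5, -1), x)), q) = Mul(Mul(40, Pow(Mul(Add(-5, -1), -5), 2)), Rational(-1052, 1409)) = Mul(Mul(40, Pow(Mul(-6, -5), 2)), Rational(-1052, 1409)) = Mul(Mul(40, Pow(30, 2)), Rational(-1052, 1409)) = Mul(Mul(40, 900), Rational(-1052, 1409)) = Mul(36000, Rational(-1052, 1409)) = Rational(-37872000, 1409)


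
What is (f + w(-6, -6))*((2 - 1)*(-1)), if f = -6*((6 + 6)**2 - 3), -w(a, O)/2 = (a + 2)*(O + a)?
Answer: 942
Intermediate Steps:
w(a, O) = -2*(2 + a)*(O + a) (w(a, O) = -2*(a + 2)*(O + a) = -2*(2 + a)*(O + a))
f = -846 (f = -6*(12**2 - 3) = -6*(144 - 3) = -6*141 = -846)
(f + w(-6, -6))*((2 - 1)*(-1)) = (-846 + (-4*(-6) - 4*(-6) - 2*(-6)**2 - 2*(-6)*(-6)))*((2 - 1)*(-1)) = (-846 + (24 + 24 - 2*36 - 72))*(1*(-1)) = (-846 + (24 + 24 - 72 - 72))*(-1) = (-846 - 96)*(-1) = -942*(-1) = 942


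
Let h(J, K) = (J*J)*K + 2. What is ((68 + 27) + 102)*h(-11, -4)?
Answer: -94954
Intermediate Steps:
h(J, K) = 2 + K*J**2 (h(J, K) = J**2*K + 2 = K*J**2 + 2 = 2 + K*J**2)
((68 + 27) + 102)*h(-11, -4) = ((68 + 27) + 102)*(2 - 4*(-11)**2) = (95 + 102)*(2 - 4*121) = 197*(2 - 484) = 197*(-482) = -94954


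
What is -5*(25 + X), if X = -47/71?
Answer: -8640/71 ≈ -121.69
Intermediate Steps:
X = -47/71 (X = -47*1/71 = -47/71 ≈ -0.66197)
-5*(25 + X) = -5*(25 - 47/71) = -5*1728/71 = -8640/71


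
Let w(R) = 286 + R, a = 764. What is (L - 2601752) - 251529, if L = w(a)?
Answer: -2852231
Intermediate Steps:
L = 1050 (L = 286 + 764 = 1050)
(L - 2601752) - 251529 = (1050 - 2601752) - 251529 = -2600702 - 251529 = -2852231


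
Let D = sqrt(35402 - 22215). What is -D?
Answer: -sqrt(13187) ≈ -114.83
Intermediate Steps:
D = sqrt(13187) ≈ 114.83
-D = -sqrt(13187)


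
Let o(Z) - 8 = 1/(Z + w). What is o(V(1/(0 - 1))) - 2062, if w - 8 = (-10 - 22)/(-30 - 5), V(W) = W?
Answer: -568923/277 ≈ -2053.9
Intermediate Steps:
w = 312/35 (w = 8 + (-10 - 22)/(-30 - 5) = 8 - 32/(-35) = 8 - 32*(-1/35) = 8 + 32/35 = 312/35 ≈ 8.9143)
o(Z) = 8 + 1/(312/35 + Z) (o(Z) = 8 + 1/(Z + 312/35) = 8 + 1/(312/35 + Z))
o(V(1/(0 - 1))) - 2062 = (2531 + 280/(0 - 1))/(312 + 35/(0 - 1)) - 2062 = (2531 + 280/(-1))/(312 + 35/(-1)) - 2062 = (2531 + 280*(-1))/(312 + 35*(-1)) - 2062 = (2531 - 280)/(312 - 35) - 2062 = 2251/277 - 2062 = -568923/277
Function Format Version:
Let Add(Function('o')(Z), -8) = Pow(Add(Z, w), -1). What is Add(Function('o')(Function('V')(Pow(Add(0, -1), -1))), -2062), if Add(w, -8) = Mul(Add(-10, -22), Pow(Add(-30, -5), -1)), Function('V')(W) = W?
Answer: Rational(-568923, 277) ≈ -2053.9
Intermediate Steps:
w = Rational(312, 35) (w = Add(8, Mul(Add(-10, -22), Pow(Add(-30, -5), -1))) = Add(8, Mul(-32, Pow(-35, -1))) = Add(8, Mul(-32, Rational(-1, 35))) = Add(8, Rational(32, 35)) = Rational(312, 35) ≈ 8.9143)
Function('o')(Z) = Add(8, Pow(Add(Rational(312, 35), Z), -1)) (Function('o')(Z) = Add(8, Pow(Add(Z, Rational(312, 35)), -1)) = Add(8, Pow(Add(Rational(312, 35), Z), -1)))
Add(Function('o')(Function('V')(Pow(Add(0, -1), -1))), -2062) = Add(Mul(Pow(Add(312, Mul(35, Pow(Add(0, -1), -1))), -1), Add(2531, Mul(280, Pow(Add(0, -1), -1)))), -2062) = Add(Mul(Pow(Add(312, Mul(35, Pow(-1, -1))), -1), Add(2531, Mul(280, Pow(-1, -1)))), -2062) = Add(Mul(Pow(Add(312, Mul(35, -1)), -1), Add(2531, Mul(280, -1))), -2062) = Add(Mul(Pow(Add(312, -35), -1), Add(2531, -280)), -2062) = Add(Mul(Pow(277, -1), 2251), -2062) = Add(Mul(Rational(1, 277), 2251), -2062) = Add(Rational(2251, 277), -2062) = Rational(-568923, 277)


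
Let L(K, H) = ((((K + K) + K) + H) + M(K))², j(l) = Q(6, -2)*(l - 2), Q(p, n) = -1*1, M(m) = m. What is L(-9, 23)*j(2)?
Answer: 0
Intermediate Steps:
Q(p, n) = -1
j(l) = 2 - l (j(l) = -(l - 2) = -(-2 + l) = 2 - l)
L(K, H) = (H + 4*K)² (L(K, H) = ((((K + K) + K) + H) + K)² = (((2*K + K) + H) + K)² = ((3*K + H) + K)² = ((H + 3*K) + K)² = (H + 4*K)²)
L(-9, 23)*j(2) = (23 + 4*(-9))²*(2 - 1*2) = (23 - 36)²*(2 - 2) = (-13)²*0 = 169*0 = 0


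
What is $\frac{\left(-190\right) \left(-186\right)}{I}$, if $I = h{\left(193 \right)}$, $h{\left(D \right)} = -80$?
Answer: $- \frac{1767}{4} \approx -441.75$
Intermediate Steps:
$I = -80$
$\frac{\left(-190\right) \left(-186\right)}{I} = \frac{\left(-190\right) \left(-186\right)}{-80} = 35340 \left(- \frac{1}{80}\right) = - \frac{1767}{4}$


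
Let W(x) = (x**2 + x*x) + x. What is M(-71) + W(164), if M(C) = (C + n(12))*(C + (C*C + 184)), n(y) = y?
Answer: -250130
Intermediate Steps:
M(C) = (12 + C)*(184 + C + C**2) (M(C) = (C + 12)*(C + (C*C + 184)) = (12 + C)*(C + (C**2 + 184)) = (12 + C)*(C + (184 + C**2)) = (12 + C)*(184 + C + C**2))
W(x) = x + 2*x**2 (W(x) = (x**2 + x**2) + x = 2*x**2 + x = x + 2*x**2)
M(-71) + W(164) = (2208 + (-71)**3 + 13*(-71)**2 + 196*(-71)) + 164*(1 + 2*164) = (2208 - 357911 + 13*5041 - 13916) + 164*(1 + 328) = (2208 - 357911 + 65533 - 13916) + 164*329 = -304086 + 53956 = -250130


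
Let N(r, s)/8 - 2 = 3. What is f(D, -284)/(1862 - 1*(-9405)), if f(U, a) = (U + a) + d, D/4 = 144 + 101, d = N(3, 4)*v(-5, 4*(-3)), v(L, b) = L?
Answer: 496/11267 ≈ 0.044022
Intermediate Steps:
N(r, s) = 40 (N(r, s) = 16 + 8*3 = 16 + 24 = 40)
d = -200 (d = 40*(-5) = -200)
D = 980 (D = 4*(144 + 101) = 4*245 = 980)
f(U, a) = -200 + U + a (f(U, a) = (U + a) - 200 = -200 + U + a)
f(D, -284)/(1862 - 1*(-9405)) = (-200 + 980 - 284)/(1862 - 1*(-9405)) = 496/(1862 + 9405) = 496/11267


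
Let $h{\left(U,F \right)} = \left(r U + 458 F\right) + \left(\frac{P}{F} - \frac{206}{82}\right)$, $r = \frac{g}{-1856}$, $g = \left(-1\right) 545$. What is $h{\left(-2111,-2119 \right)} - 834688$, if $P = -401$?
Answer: $- \frac{291182565756161}{161247424} \approx -1.8058 \cdot 10^{6}$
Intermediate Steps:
$g = -545$
$r = \frac{545}{1856}$ ($r = - \frac{545}{-1856} = \left(-545\right) \left(- \frac{1}{1856}\right) = \frac{545}{1856} \approx 0.29364$)
$h{\left(U,F \right)} = - \frac{103}{41} - \frac{401}{F} + 458 F + \frac{545 U}{1856}$ ($h{\left(U,F \right)} = \left(\frac{545 U}{1856} + 458 F\right) - \left(\frac{103}{41} + \frac{401}{F}\right) = \left(458 F + \frac{545 U}{1856}\right) - \left(\frac{103}{41} + \frac{401}{F}\right) = - \frac{103}{41} - \frac{401}{F} + 458 F + \frac{545 U}{1856}$)
$h{\left(-2111,-2119 \right)} - 834688 = \frac{-30514496 - 2119 \left(-191168 + 22345 \left(-2111\right) + 34851968 \left(-2119\right)\right)}{76096 \left(-2119\right)} - 834688 = \frac{1}{76096} \left(- \frac{1}{2119}\right) \left(-30514496 - 2119 \left(-191168 - 47170295 - 73851320192\right)\right) - 834688 = \frac{1}{76096} \left(- \frac{1}{2119}\right) \left(-30514496 - -156591306426945\right) - 834688 = \frac{1}{76096} \left(- \frac{1}{2119}\right) \left(-30514496 + 156591306426945\right) - 834688 = \frac{1}{76096} \left(- \frac{1}{2119}\right) 156591275912449 - 834688 = - \frac{156591275912449}{161247424} - 834688 = - \frac{291182565756161}{161247424}$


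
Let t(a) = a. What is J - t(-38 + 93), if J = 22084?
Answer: 22029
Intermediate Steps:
J - t(-38 + 93) = 22084 - (-38 + 93) = 22084 - 1*55 = 22084 - 55 = 22029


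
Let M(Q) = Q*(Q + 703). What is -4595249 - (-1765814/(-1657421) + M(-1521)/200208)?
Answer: -254139839459790447/55304823928 ≈ -4.5953e+6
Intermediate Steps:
M(Q) = Q*(703 + Q)
-4595249 - (-1765814/(-1657421) + M(-1521)/200208) = -4595249 - (-1765814/(-1657421) - 1521*(703 - 1521)/200208) = -4595249 - (-1765814*(-1/1657421) - 1521*(-818)*(1/200208)) = -4595249 - (1765814/1657421 + 1244178*(1/200208)) = -4595249 - (1765814/1657421 + 207363/33368) = -4595249 - 1*402609472375/55304823928 = -4595249 - 402609472375/55304823928 = -254139839459790447/55304823928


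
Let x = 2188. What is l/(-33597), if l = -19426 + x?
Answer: 5746/11199 ≈ 0.51308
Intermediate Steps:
l = -17238 (l = -19426 + 2188 = -17238)
l/(-33597) = -17238/(-33597) = -17238*(-1/33597) = 5746/11199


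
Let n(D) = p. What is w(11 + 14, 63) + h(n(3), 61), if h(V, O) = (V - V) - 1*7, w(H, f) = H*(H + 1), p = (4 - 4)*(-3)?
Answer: 643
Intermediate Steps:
p = 0 (p = 0*(-3) = 0)
n(D) = 0
w(H, f) = H*(1 + H)
h(V, O) = -7 (h(V, O) = 0 - 7 = -7)
w(11 + 14, 63) + h(n(3), 61) = (11 + 14)*(1 + (11 + 14)) - 7 = 25*(1 + 25) - 7 = 25*26 - 7 = 650 - 7 = 643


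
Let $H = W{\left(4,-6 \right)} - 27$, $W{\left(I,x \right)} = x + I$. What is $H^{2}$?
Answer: $841$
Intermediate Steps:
$W{\left(I,x \right)} = I + x$
$H = -29$ ($H = \left(4 - 6\right) - 27 = -2 - 27 = -29$)
$H^{2} = \left(-29\right)^{2} = 841$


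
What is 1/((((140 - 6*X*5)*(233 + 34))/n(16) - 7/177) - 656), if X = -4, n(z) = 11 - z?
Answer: -177/2573587 ≈ -6.8776e-5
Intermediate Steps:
1/((((140 - 6*X*5)*(233 + 34))/n(16) - 7/177) - 656) = 1/((((140 - 6*(-4)*5)*(233 + 34))/(11 - 1*16) - 7/177) - 656) = 1/((((140 + 24*5)*267)/(11 - 16) - 7*1/177) - 656) = 1/((((140 + 120)*267)/(-5) - 7/177) - 656) = 1/(((260*267)*(-⅕) - 7/177) - 656) = 1/((69420*(-⅕) - 7/177) - 656) = 1/((-13884 - 7/177) - 656) = 1/(-2457475/177 - 656) = 1/(-2573587/177) = -177/2573587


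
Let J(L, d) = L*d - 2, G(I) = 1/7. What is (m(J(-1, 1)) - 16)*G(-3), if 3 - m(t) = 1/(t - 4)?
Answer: -90/49 ≈ -1.8367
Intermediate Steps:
G(I) = 1/7
J(L, d) = -2 + L*d
m(t) = 3 - 1/(-4 + t) (m(t) = 3 - 1/(t - 4) = 3 - 1/(-4 + t))
(m(J(-1, 1)) - 16)*G(-3) = ((-13 + 3*(-2 - 1*1))/(-4 + (-2 - 1*1)) - 16)*(1/7) = ((-13 + 3*(-2 - 1))/(-4 + (-2 - 1)) - 16)*(1/7) = ((-13 + 3*(-3))/(-4 - 3) - 16)*(1/7) = ((-13 - 9)/(-7) - 16)*(1/7) = (-1/7*(-22) - 16)*(1/7) = (22/7 - 16)*(1/7) = -90/7*1/7 = -90/49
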